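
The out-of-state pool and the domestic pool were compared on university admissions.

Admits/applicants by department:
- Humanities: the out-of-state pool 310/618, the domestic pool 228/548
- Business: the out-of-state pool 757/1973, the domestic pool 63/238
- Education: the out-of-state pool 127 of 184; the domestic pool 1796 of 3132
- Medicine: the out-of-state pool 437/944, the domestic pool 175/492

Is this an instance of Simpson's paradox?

Yes

Humanities: the out-of-state pool 310/618 = 50.2%, the domestic pool 228/548 = 41.6% → the out-of-state pool
Business: the out-of-state pool 757/1973 = 38.4%, the domestic pool 63/238 = 26.5% → the out-of-state pool
Education: the out-of-state pool 127/184 = 69.0%, the domestic pool 1796/3132 = 57.3% → the out-of-state pool
Medicine: the out-of-state pool 437/944 = 46.3%, the domestic pool 175/492 = 35.6% → the out-of-state pool
Overall: the out-of-state pool 1631/3719 = 43.9%, the domestic pool 2262/4410 = 51.3% → the domestic pool
The out-of-state pool wins each department group but the domestic pool wins overall — the comparison reverses. The out-of-state pool's applicants skew toward Business, which has a lower base rate.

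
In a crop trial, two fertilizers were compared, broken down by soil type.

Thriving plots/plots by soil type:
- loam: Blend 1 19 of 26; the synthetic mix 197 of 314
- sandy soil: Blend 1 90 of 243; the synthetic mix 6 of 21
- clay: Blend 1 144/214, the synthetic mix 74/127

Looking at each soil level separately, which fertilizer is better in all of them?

Loam: Blend 1 19/26 = 73.1%, the synthetic mix 197/314 = 62.7% → Blend 1
Sandy soil: Blend 1 90/243 = 37.0%, the synthetic mix 6/21 = 28.6% → Blend 1
Clay: Blend 1 144/214 = 67.3%, the synthetic mix 74/127 = 58.3% → Blend 1
Blend 1 has the higher rate in all 3 groups.

Blend 1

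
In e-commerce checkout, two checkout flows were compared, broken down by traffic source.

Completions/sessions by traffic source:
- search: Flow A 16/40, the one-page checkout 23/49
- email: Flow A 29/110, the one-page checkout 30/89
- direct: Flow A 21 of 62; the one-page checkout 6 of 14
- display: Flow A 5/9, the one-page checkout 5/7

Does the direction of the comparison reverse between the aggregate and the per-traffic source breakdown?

Search: Flow A 16/40 = 40.0%, the one-page checkout 23/49 = 46.9% → the one-page checkout
Email: Flow A 29/110 = 26.4%, the one-page checkout 30/89 = 33.7% → the one-page checkout
Direct: Flow A 21/62 = 33.9%, the one-page checkout 6/14 = 42.9% → the one-page checkout
Display: Flow A 5/9 = 55.6%, the one-page checkout 5/7 = 71.4% → the one-page checkout
Overall: Flow A 71/221 = 32.1%, the one-page checkout 64/159 = 40.3% → the one-page checkout
The one-page checkout wins overall and in every traffic group — no reversal.

No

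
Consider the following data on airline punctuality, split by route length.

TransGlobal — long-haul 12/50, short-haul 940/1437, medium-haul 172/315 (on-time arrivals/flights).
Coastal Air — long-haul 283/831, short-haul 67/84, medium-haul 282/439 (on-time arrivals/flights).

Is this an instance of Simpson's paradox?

Yes

Long-haul: TransGlobal 12/50 = 24.0%, Coastal Air 283/831 = 34.1% → Coastal Air
Short-haul: TransGlobal 940/1437 = 65.4%, Coastal Air 67/84 = 79.8% → Coastal Air
Medium-haul: TransGlobal 172/315 = 54.6%, Coastal Air 282/439 = 64.2% → Coastal Air
Overall: TransGlobal 1124/1802 = 62.4%, Coastal Air 632/1354 = 46.7% → TransGlobal
Coastal Air wins each route group but TransGlobal wins overall — the comparison reverses. Coastal Air's flights skew toward long-haul, which has a lower base rate.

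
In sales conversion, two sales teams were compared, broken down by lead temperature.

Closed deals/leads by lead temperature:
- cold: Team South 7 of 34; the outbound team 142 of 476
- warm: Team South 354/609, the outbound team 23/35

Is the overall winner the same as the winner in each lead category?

Cold: Team South 7/34 = 20.6%, the outbound team 142/476 = 29.8% → the outbound team
Warm: Team South 354/609 = 58.1%, the outbound team 23/35 = 65.7% → the outbound team
Overall: Team South 361/643 = 56.1%, the outbound team 165/511 = 32.3% → Team South
The outbound team wins each lead group but Team South wins overall — the comparison reverses. The outbound team's leads skew toward cold, which has a lower base rate.

No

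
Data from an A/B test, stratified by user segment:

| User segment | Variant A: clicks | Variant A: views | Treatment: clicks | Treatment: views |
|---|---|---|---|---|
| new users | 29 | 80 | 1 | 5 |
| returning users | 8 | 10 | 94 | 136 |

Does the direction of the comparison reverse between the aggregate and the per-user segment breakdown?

Yes

New users: Variant A 29/80 = 36.2%, Treatment 1/5 = 20.0% → Variant A
Returning users: Variant A 8/10 = 80.0%, Treatment 94/136 = 69.1% → Variant A
Overall: Variant A 37/90 = 41.1%, Treatment 95/141 = 67.4% → Treatment
Variant A wins each user group but Treatment wins overall — the comparison reverses. Variant A's views skew toward new users, which has a lower base rate.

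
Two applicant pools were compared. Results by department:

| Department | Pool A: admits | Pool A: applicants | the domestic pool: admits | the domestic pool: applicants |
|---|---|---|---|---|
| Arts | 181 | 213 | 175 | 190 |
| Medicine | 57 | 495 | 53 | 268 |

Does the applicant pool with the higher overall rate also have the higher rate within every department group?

Arts: Pool A 181/213 = 85.0%, the domestic pool 175/190 = 92.1% → the domestic pool
Medicine: Pool A 57/495 = 11.5%, the domestic pool 53/268 = 19.8% → the domestic pool
Overall: Pool A 238/708 = 33.6%, the domestic pool 228/458 = 49.8% → the domestic pool
The domestic pool wins overall and in every department group — no reversal.

Yes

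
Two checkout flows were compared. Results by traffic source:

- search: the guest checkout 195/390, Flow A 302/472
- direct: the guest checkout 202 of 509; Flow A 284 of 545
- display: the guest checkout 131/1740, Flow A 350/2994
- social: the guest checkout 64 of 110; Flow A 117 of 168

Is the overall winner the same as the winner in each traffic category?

Yes

Search: the guest checkout 195/390 = 50.0%, Flow A 302/472 = 64.0% → Flow A
Direct: the guest checkout 202/509 = 39.7%, Flow A 284/545 = 52.1% → Flow A
Display: the guest checkout 131/1740 = 7.5%, Flow A 350/2994 = 11.7% → Flow A
Social: the guest checkout 64/110 = 58.2%, Flow A 117/168 = 69.6% → Flow A
Overall: the guest checkout 592/2749 = 21.5%, Flow A 1053/4179 = 25.2% → Flow A
Flow A wins overall and in every traffic group — no reversal.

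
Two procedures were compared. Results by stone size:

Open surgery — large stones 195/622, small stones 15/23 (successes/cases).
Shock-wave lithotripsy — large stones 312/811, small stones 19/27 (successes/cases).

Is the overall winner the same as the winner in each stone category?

Yes

Large stones: open surgery 195/622 = 31.4%, shock-wave lithotripsy 312/811 = 38.5% → shock-wave lithotripsy
Small stones: open surgery 15/23 = 65.2%, shock-wave lithotripsy 19/27 = 70.4% → shock-wave lithotripsy
Overall: open surgery 210/645 = 32.6%, shock-wave lithotripsy 331/838 = 39.5% → shock-wave lithotripsy
Shock-wave lithotripsy wins overall and in every stone group — no reversal.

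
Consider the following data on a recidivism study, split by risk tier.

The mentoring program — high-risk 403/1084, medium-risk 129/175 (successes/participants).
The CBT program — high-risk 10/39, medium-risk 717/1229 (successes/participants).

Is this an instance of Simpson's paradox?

High-risk: the mentoring program 403/1084 = 37.2%, the CBT program 10/39 = 25.6% → the mentoring program
Medium-risk: the mentoring program 129/175 = 73.7%, the CBT program 717/1229 = 58.3% → the mentoring program
Overall: the mentoring program 532/1259 = 42.3%, the CBT program 727/1268 = 57.3% → the CBT program
The mentoring program wins each risk group but the CBT program wins overall — the comparison reverses. The mentoring program's participants skew toward high-risk, which has a lower base rate.

Yes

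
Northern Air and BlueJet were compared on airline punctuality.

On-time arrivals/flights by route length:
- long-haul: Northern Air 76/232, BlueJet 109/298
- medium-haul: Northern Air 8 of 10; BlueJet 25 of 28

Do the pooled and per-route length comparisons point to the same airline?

Long-haul: Northern Air 76/232 = 32.8%, BlueJet 109/298 = 36.6% → BlueJet
Medium-haul: Northern Air 8/10 = 80.0%, BlueJet 25/28 = 89.3% → BlueJet
Overall: Northern Air 84/242 = 34.7%, BlueJet 134/326 = 41.1% → BlueJet
BlueJet wins overall and in every route group — no reversal.

Yes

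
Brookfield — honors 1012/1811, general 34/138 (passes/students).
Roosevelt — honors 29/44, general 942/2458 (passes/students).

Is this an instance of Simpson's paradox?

Honors: Brookfield 1012/1811 = 55.9%, Roosevelt 29/44 = 65.9% → Roosevelt
General: Brookfield 34/138 = 24.6%, Roosevelt 942/2458 = 38.3% → Roosevelt
Overall: Brookfield 1046/1949 = 53.7%, Roosevelt 971/2502 = 38.8% → Brookfield
Roosevelt wins each student group but Brookfield wins overall — the comparison reverses. Roosevelt's students skew toward general, which has a lower base rate.

Yes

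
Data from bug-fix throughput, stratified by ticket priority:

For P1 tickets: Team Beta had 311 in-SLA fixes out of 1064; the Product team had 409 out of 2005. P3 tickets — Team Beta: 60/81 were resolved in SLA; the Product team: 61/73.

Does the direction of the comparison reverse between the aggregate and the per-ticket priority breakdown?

P1: Team Beta 311/1064 = 29.2%, the Product team 409/2005 = 20.4% → Team Beta
P3: Team Beta 60/81 = 74.1%, the Product team 61/73 = 83.6% → the Product team
Overall: Team Beta 371/1145 = 32.4%, the Product team 470/2078 = 22.6% → Team Beta
Neither sweeps: Team Beta wins 1 of 2 groups, the Product team wins 1. Team Beta wins overall but not every group — no Simpson reversal.

No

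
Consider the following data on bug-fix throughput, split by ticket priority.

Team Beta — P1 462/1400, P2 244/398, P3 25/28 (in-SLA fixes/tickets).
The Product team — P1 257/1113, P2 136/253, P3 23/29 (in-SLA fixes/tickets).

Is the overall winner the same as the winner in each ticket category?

Yes

P1: Team Beta 462/1400 = 33.0%, the Product team 257/1113 = 23.1% → Team Beta
P2: Team Beta 244/398 = 61.3%, the Product team 136/253 = 53.8% → Team Beta
P3: Team Beta 25/28 = 89.3%, the Product team 23/29 = 79.3% → Team Beta
Overall: Team Beta 731/1826 = 40.0%, the Product team 416/1395 = 29.8% → Team Beta
Team Beta wins overall and in every ticket group — no reversal.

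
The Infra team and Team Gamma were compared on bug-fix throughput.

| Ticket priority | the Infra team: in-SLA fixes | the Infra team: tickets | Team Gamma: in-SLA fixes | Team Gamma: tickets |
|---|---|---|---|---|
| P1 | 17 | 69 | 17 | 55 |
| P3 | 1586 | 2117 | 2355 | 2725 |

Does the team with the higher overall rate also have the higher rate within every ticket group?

P1: the Infra team 17/69 = 24.6%, Team Gamma 17/55 = 30.9% → Team Gamma
P3: the Infra team 1586/2117 = 74.9%, Team Gamma 2355/2725 = 86.4% → Team Gamma
Overall: the Infra team 1603/2186 = 73.3%, Team Gamma 2372/2780 = 85.3% → Team Gamma
Team Gamma wins overall and in every ticket group — no reversal.

Yes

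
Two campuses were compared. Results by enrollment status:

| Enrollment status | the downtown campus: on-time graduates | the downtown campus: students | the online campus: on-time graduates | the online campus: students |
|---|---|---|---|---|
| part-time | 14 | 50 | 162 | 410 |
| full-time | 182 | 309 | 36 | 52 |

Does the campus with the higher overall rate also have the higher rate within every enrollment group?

No

Part-time: the downtown campus 14/50 = 28.0%, the online campus 162/410 = 39.5% → the online campus
Full-time: the downtown campus 182/309 = 58.9%, the online campus 36/52 = 69.2% → the online campus
Overall: the downtown campus 196/359 = 54.6%, the online campus 198/462 = 42.9% → the downtown campus
The online campus wins each enrollment group but the downtown campus wins overall — the comparison reverses. The online campus's students skew toward part-time, which has a lower base rate.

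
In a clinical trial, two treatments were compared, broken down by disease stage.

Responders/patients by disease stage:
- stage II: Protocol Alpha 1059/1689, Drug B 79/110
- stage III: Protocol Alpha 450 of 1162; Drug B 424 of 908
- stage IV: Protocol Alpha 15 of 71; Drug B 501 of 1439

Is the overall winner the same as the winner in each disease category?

Stage II: Protocol Alpha 1059/1689 = 62.7%, Drug B 79/110 = 71.8% → Drug B
Stage III: Protocol Alpha 450/1162 = 38.7%, Drug B 424/908 = 46.7% → Drug B
Stage IV: Protocol Alpha 15/71 = 21.1%, Drug B 501/1439 = 34.8% → Drug B
Overall: Protocol Alpha 1524/2922 = 52.2%, Drug B 1004/2457 = 40.9% → Protocol Alpha
Drug B wins each disease group but Protocol Alpha wins overall — the comparison reverses. Drug B's patients skew toward stage IV, which has a lower base rate.

No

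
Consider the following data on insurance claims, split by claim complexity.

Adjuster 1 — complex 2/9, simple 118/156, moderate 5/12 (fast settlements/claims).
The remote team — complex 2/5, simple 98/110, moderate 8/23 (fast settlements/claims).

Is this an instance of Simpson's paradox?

Complex: Adjuster 1 2/9 = 22.2%, the remote team 2/5 = 40.0% → the remote team
Simple: Adjuster 1 118/156 = 75.6%, the remote team 98/110 = 89.1% → the remote team
Moderate: Adjuster 1 5/12 = 41.7%, the remote team 8/23 = 34.8% → Adjuster 1
Overall: Adjuster 1 125/177 = 70.6%, the remote team 108/138 = 78.3% → the remote team
Neither sweeps: Adjuster 1 wins 1 of 3 groups, the remote team wins 2. The remote team wins overall but not every group — no Simpson reversal.

No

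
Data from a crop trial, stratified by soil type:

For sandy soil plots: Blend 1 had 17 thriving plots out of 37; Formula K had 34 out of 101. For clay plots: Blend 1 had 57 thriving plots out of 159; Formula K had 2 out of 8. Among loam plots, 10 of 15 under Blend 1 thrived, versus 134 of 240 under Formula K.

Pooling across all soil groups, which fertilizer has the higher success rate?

Sandy soil: Blend 1 17/37 = 45.9%, Formula K 34/101 = 33.7% → Blend 1
Clay: Blend 1 57/159 = 35.8%, Formula K 2/8 = 25.0% → Blend 1
Loam: Blend 1 10/15 = 66.7%, Formula K 134/240 = 55.8% → Blend 1
Overall: Blend 1 84/211 = 39.8%, Formula K 170/349 = 48.7% → Formula K
(Blend 1 wins every soil group but Formula K wins overall — Blend 1's plots skew toward the low-rate clay group.)

Formula K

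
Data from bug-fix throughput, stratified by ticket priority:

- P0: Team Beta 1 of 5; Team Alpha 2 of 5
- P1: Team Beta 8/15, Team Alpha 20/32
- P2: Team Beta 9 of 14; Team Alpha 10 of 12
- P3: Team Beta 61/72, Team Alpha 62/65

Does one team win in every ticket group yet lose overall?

No

P0: Team Beta 1/5 = 20.0%, Team Alpha 2/5 = 40.0% → Team Alpha
P1: Team Beta 8/15 = 53.3%, Team Alpha 20/32 = 62.5% → Team Alpha
P2: Team Beta 9/14 = 64.3%, Team Alpha 10/12 = 83.3% → Team Alpha
P3: Team Beta 61/72 = 84.7%, Team Alpha 62/65 = 95.4% → Team Alpha
Overall: Team Beta 79/106 = 74.5%, Team Alpha 94/114 = 82.5% → Team Alpha
Team Alpha wins overall and in every ticket group — no reversal.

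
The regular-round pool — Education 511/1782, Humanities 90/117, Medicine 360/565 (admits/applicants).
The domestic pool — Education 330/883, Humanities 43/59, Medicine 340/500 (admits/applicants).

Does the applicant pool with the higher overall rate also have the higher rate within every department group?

No

Education: the regular-round pool 511/1782 = 28.7%, the domestic pool 330/883 = 37.4% → the domestic pool
Humanities: the regular-round pool 90/117 = 76.9%, the domestic pool 43/59 = 72.9% → the regular-round pool
Medicine: the regular-round pool 360/565 = 63.7%, the domestic pool 340/500 = 68.0% → the domestic pool
Overall: the regular-round pool 961/2464 = 39.0%, the domestic pool 713/1442 = 49.4% → the domestic pool
Neither sweeps: the regular-round pool wins 1 of 3 groups, the domestic pool wins 2. The domestic pool wins overall but not every group — no Simpson reversal.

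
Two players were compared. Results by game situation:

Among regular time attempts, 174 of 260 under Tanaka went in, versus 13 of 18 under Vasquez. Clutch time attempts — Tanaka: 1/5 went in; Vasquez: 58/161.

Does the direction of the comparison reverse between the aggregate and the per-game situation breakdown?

Regular time: Tanaka 174/260 = 66.9%, Vasquez 13/18 = 72.2% → Vasquez
Clutch time: Tanaka 1/5 = 20.0%, Vasquez 58/161 = 36.0% → Vasquez
Overall: Tanaka 175/265 = 66.0%, Vasquez 71/179 = 39.7% → Tanaka
Vasquez wins each game group but Tanaka wins overall — the comparison reverses. Vasquez's attempts skew toward clutch time, which has a lower base rate.

Yes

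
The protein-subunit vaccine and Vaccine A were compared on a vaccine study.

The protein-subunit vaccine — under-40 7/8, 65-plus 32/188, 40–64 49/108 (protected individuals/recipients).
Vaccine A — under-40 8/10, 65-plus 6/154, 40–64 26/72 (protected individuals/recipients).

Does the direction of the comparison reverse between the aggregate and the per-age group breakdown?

No

Under-40: the protein-subunit vaccine 7/8 = 87.5%, Vaccine A 8/10 = 80.0% → the protein-subunit vaccine
65-plus: the protein-subunit vaccine 32/188 = 17.0%, Vaccine A 6/154 = 3.9% → the protein-subunit vaccine
40–64: the protein-subunit vaccine 49/108 = 45.4%, Vaccine A 26/72 = 36.1% → the protein-subunit vaccine
Overall: the protein-subunit vaccine 88/304 = 28.9%, Vaccine A 40/236 = 16.9% → the protein-subunit vaccine
The protein-subunit vaccine wins overall and in every age group — no reversal.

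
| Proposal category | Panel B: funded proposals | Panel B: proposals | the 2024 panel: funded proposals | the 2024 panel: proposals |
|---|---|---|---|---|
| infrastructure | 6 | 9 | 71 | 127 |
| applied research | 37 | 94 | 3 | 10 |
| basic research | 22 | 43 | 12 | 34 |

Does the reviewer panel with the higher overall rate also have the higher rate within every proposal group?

No

Infrastructure: Panel B 6/9 = 66.7%, the 2024 panel 71/127 = 55.9% → Panel B
Applied research: Panel B 37/94 = 39.4%, the 2024 panel 3/10 = 30.0% → Panel B
Basic research: Panel B 22/43 = 51.2%, the 2024 panel 12/34 = 35.3% → Panel B
Overall: Panel B 65/146 = 44.5%, the 2024 panel 86/171 = 50.3% → the 2024 panel
Panel B wins each proposal group but the 2024 panel wins overall — the comparison reverses. Panel B's proposals skew toward applied research, which has a lower base rate.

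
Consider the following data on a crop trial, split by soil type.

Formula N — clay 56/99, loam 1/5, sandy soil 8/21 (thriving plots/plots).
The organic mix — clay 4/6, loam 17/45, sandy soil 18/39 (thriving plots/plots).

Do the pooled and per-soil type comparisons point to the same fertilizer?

No

Clay: Formula N 56/99 = 56.6%, the organic mix 4/6 = 66.7% → the organic mix
Loam: Formula N 1/5 = 20.0%, the organic mix 17/45 = 37.8% → the organic mix
Sandy soil: Formula N 8/21 = 38.1%, the organic mix 18/39 = 46.2% → the organic mix
Overall: Formula N 65/125 = 52.0%, the organic mix 39/90 = 43.3% → Formula N
The organic mix wins each soil group but Formula N wins overall — the comparison reverses. The organic mix's plots skew toward loam, which has a lower base rate.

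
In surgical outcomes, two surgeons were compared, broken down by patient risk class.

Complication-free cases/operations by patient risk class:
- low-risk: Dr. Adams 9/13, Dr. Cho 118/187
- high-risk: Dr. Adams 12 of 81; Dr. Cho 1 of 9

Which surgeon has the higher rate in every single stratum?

Low-risk: Dr. Adams 9/13 = 69.2%, Dr. Cho 118/187 = 63.1% → Dr. Adams
High-risk: Dr. Adams 12/81 = 14.8%, Dr. Cho 1/9 = 11.1% → Dr. Adams
Dr. Adams has the higher rate in both groups.

Dr. Adams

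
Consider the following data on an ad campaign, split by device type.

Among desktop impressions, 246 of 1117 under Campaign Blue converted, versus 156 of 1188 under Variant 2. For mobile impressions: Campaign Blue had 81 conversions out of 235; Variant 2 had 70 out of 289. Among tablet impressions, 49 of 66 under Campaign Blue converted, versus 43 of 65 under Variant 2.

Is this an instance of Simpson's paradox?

No

Desktop: Campaign Blue 246/1117 = 22.0%, Variant 2 156/1188 = 13.1% → Campaign Blue
Mobile: Campaign Blue 81/235 = 34.5%, Variant 2 70/289 = 24.2% → Campaign Blue
Tablet: Campaign Blue 49/66 = 74.2%, Variant 2 43/65 = 66.2% → Campaign Blue
Overall: Campaign Blue 376/1418 = 26.5%, Variant 2 269/1542 = 17.4% → Campaign Blue
Campaign Blue wins overall and in every device group — no reversal.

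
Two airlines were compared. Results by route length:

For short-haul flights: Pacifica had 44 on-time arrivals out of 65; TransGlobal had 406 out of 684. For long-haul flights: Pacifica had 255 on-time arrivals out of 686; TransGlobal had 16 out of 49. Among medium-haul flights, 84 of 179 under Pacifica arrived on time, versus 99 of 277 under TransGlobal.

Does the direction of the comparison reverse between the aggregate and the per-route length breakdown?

Yes

Short-haul: Pacifica 44/65 = 67.7%, TransGlobal 406/684 = 59.4% → Pacifica
Long-haul: Pacifica 255/686 = 37.2%, TransGlobal 16/49 = 32.7% → Pacifica
Medium-haul: Pacifica 84/179 = 46.9%, TransGlobal 99/277 = 35.7% → Pacifica
Overall: Pacifica 383/930 = 41.2%, TransGlobal 521/1010 = 51.6% → TransGlobal
Pacifica wins each route group but TransGlobal wins overall — the comparison reverses. Pacifica's flights skew toward long-haul, which has a lower base rate.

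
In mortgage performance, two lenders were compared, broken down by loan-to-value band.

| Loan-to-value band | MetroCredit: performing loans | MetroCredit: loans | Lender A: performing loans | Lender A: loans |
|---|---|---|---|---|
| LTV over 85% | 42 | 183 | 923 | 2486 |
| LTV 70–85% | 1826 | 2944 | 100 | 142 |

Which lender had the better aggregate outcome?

MetroCredit

LTV over 85%: MetroCredit 42/183 = 23.0%, Lender A 923/2486 = 37.1% → Lender A
LTV 70–85%: MetroCredit 1826/2944 = 62.0%, Lender A 100/142 = 70.4% → Lender A
Overall: MetroCredit 1868/3127 = 59.7%, Lender A 1023/2628 = 38.9% → MetroCredit
(Lender A wins every loan-to-value group but MetroCredit wins overall — Lender A's loans skew toward the low-rate LTV over 85% group.)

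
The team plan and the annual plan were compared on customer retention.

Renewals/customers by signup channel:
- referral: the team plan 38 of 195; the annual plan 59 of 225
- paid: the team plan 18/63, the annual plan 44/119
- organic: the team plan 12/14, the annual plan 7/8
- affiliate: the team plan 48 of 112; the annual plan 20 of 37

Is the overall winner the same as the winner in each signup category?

Referral: the team plan 38/195 = 19.5%, the annual plan 59/225 = 26.2% → the annual plan
Paid: the team plan 18/63 = 28.6%, the annual plan 44/119 = 37.0% → the annual plan
Organic: the team plan 12/14 = 85.7%, the annual plan 7/8 = 87.5% → the annual plan
Affiliate: the team plan 48/112 = 42.9%, the annual plan 20/37 = 54.1% → the annual plan
Overall: the team plan 116/384 = 30.2%, the annual plan 130/389 = 33.4% → the annual plan
The annual plan wins overall and in every signup group — no reversal.

Yes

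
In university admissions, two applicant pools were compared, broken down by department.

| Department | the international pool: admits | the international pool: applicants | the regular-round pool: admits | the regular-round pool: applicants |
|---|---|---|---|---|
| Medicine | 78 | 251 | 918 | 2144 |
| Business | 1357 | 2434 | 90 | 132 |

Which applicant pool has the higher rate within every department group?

the regular-round pool

Medicine: the international pool 78/251 = 31.1%, the regular-round pool 918/2144 = 42.8% → the regular-round pool
Business: the international pool 1357/2434 = 55.8%, the regular-round pool 90/132 = 68.2% → the regular-round pool
The regular-round pool has the higher rate in both groups.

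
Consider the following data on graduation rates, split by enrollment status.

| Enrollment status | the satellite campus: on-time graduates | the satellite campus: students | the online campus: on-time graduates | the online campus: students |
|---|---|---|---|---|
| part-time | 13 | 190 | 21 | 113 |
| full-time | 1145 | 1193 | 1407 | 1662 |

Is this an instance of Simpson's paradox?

No

Part-time: the satellite campus 13/190 = 6.8%, the online campus 21/113 = 18.6% → the online campus
Full-time: the satellite campus 1145/1193 = 96.0%, the online campus 1407/1662 = 84.7% → the satellite campus
Overall: the satellite campus 1158/1383 = 83.7%, the online campus 1428/1775 = 80.5% → the satellite campus
Neither sweeps: the satellite campus wins 1 of 2 groups, the online campus wins 1. The satellite campus wins overall but not every group — no Simpson reversal.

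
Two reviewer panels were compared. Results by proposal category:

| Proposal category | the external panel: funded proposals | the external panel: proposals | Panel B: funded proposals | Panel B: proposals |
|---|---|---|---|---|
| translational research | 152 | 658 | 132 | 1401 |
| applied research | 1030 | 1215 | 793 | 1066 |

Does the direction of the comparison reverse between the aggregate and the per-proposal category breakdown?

Translational research: the external panel 152/658 = 23.1%, Panel B 132/1401 = 9.4% → the external panel
Applied research: the external panel 1030/1215 = 84.8%, Panel B 793/1066 = 74.4% → the external panel
Overall: the external panel 1182/1873 = 63.1%, Panel B 925/2467 = 37.5% → the external panel
The external panel wins overall and in every proposal group — no reversal.

No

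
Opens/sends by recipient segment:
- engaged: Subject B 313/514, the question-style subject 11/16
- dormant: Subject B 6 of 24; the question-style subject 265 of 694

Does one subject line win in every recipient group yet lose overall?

Engaged: Subject B 313/514 = 60.9%, the question-style subject 11/16 = 68.8% → the question-style subject
Dormant: Subject B 6/24 = 25.0%, the question-style subject 265/694 = 38.2% → the question-style subject
Overall: Subject B 319/538 = 59.3%, the question-style subject 276/710 = 38.9% → Subject B
The question-style subject wins each recipient group but Subject B wins overall — the comparison reverses. The question-style subject's sends skew toward dormant, which has a lower base rate.

Yes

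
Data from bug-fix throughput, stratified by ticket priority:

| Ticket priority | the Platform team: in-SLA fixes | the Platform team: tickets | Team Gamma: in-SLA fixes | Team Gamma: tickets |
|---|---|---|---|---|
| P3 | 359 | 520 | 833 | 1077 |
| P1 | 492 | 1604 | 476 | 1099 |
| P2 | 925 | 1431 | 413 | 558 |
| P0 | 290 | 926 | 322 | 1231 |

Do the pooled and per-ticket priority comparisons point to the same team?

P3: the Platform team 359/520 = 69.0%, Team Gamma 833/1077 = 77.3% → Team Gamma
P1: the Platform team 492/1604 = 30.7%, Team Gamma 476/1099 = 43.3% → Team Gamma
P2: the Platform team 925/1431 = 64.6%, Team Gamma 413/558 = 74.0% → Team Gamma
P0: the Platform team 290/926 = 31.3%, Team Gamma 322/1231 = 26.2% → the Platform team
Overall: the Platform team 2066/4481 = 46.1%, Team Gamma 2044/3965 = 51.6% → Team Gamma
Neither sweeps: the Platform team wins 1 of 4 groups, Team Gamma wins 3. Team Gamma wins overall but not every group — no Simpson reversal.

No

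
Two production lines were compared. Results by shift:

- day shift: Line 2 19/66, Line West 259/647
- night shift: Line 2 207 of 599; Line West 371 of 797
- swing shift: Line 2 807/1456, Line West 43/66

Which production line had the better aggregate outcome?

Line 2

Day shift: Line 2 19/66 = 28.8%, Line West 259/647 = 40.0% → Line West
Night shift: Line 2 207/599 = 34.6%, Line West 371/797 = 46.5% → Line West
Swing shift: Line 2 807/1456 = 55.4%, Line West 43/66 = 65.2% → Line West
Overall: Line 2 1033/2121 = 48.7%, Line West 673/1510 = 44.6% → Line 2
(Line West wins every shift group but Line 2 wins overall — Line West's units skew toward the low-rate day shift group.)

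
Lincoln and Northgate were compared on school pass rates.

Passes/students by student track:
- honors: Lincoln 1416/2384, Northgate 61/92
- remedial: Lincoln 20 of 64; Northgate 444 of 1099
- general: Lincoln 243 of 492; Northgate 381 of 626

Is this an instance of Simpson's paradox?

Yes

Honors: Lincoln 1416/2384 = 59.4%, Northgate 61/92 = 66.3% → Northgate
Remedial: Lincoln 20/64 = 31.2%, Northgate 444/1099 = 40.4% → Northgate
General: Lincoln 243/492 = 49.4%, Northgate 381/626 = 60.9% → Northgate
Overall: Lincoln 1679/2940 = 57.1%, Northgate 886/1817 = 48.8% → Lincoln
Northgate wins each student group but Lincoln wins overall — the comparison reverses. Northgate's students skew toward remedial, which has a lower base rate.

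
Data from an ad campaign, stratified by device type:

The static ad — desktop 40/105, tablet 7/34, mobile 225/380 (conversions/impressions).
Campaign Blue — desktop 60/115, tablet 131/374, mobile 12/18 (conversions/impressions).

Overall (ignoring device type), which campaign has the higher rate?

Desktop: the static ad 40/105 = 38.1%, Campaign Blue 60/115 = 52.2% → Campaign Blue
Tablet: the static ad 7/34 = 20.6%, Campaign Blue 131/374 = 35.0% → Campaign Blue
Mobile: the static ad 225/380 = 59.2%, Campaign Blue 12/18 = 66.7% → Campaign Blue
Overall: the static ad 272/519 = 52.4%, Campaign Blue 203/507 = 40.0% → the static ad
(Campaign Blue wins every device group but the static ad wins overall — Campaign Blue's impressions skew toward the low-rate tablet group.)

the static ad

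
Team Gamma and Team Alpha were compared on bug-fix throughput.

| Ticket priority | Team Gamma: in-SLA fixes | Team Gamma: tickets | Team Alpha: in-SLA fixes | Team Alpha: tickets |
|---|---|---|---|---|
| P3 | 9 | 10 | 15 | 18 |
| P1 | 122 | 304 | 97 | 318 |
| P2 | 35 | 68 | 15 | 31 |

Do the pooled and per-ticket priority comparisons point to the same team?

Yes

P3: Team Gamma 9/10 = 90.0%, Team Alpha 15/18 = 83.3% → Team Gamma
P1: Team Gamma 122/304 = 40.1%, Team Alpha 97/318 = 30.5% → Team Gamma
P2: Team Gamma 35/68 = 51.5%, Team Alpha 15/31 = 48.4% → Team Gamma
Overall: Team Gamma 166/382 = 43.5%, Team Alpha 127/367 = 34.6% → Team Gamma
Team Gamma wins overall and in every ticket group — no reversal.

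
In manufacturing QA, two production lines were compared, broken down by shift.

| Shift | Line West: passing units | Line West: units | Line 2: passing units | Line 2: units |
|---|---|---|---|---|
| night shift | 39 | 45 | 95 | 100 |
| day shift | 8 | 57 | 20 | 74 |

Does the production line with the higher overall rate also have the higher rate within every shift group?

Night shift: Line West 39/45 = 86.7%, Line 2 95/100 = 95.0% → Line 2
Day shift: Line West 8/57 = 14.0%, Line 2 20/74 = 27.0% → Line 2
Overall: Line West 47/102 = 46.1%, Line 2 115/174 = 66.1% → Line 2
Line 2 wins overall and in every shift group — no reversal.

Yes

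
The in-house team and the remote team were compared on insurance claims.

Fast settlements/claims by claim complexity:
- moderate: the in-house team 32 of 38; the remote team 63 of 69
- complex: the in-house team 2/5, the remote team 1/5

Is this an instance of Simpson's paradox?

No

Moderate: the in-house team 32/38 = 84.2%, the remote team 63/69 = 91.3% → the remote team
Complex: the in-house team 2/5 = 40.0%, the remote team 1/5 = 20.0% → the in-house team
Overall: the in-house team 34/43 = 79.1%, the remote team 64/74 = 86.5% → the remote team
Neither sweeps: the in-house team wins 1 of 2 groups, the remote team wins 1. The remote team wins overall but not every group — no Simpson reversal.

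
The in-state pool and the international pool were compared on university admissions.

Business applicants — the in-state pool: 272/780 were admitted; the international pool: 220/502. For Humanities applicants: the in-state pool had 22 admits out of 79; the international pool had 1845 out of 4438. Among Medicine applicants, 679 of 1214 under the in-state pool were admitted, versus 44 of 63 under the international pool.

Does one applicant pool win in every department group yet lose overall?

Yes

Business: the in-state pool 272/780 = 34.9%, the international pool 220/502 = 43.8% → the international pool
Humanities: the in-state pool 22/79 = 27.8%, the international pool 1845/4438 = 41.6% → the international pool
Medicine: the in-state pool 679/1214 = 55.9%, the international pool 44/63 = 69.8% → the international pool
Overall: the in-state pool 973/2073 = 46.9%, the international pool 2109/5003 = 42.2% → the in-state pool
The international pool wins each department group but the in-state pool wins overall — the comparison reverses. The international pool's applicants skew toward Humanities, which has a lower base rate.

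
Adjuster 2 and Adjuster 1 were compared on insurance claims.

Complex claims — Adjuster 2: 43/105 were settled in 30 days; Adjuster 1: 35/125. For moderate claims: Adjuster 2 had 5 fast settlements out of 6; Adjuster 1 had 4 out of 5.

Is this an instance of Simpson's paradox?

Complex: Adjuster 2 43/105 = 41.0%, Adjuster 1 35/125 = 28.0% → Adjuster 2
Moderate: Adjuster 2 5/6 = 83.3%, Adjuster 1 4/5 = 80.0% → Adjuster 2
Overall: Adjuster 2 48/111 = 43.2%, Adjuster 1 39/130 = 30.0% → Adjuster 2
Adjuster 2 wins overall and in every claim group — no reversal.

No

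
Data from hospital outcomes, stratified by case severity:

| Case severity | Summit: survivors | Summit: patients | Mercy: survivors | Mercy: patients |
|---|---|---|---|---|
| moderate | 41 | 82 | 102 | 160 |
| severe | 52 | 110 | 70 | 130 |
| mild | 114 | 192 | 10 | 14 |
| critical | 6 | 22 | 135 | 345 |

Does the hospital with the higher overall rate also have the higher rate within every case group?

Moderate: Summit 41/82 = 50.0%, Mercy 102/160 = 63.8% → Mercy
Severe: Summit 52/110 = 47.3%, Mercy 70/130 = 53.8% → Mercy
Mild: Summit 114/192 = 59.4%, Mercy 10/14 = 71.4% → Mercy
Critical: Summit 6/22 = 27.3%, Mercy 135/345 = 39.1% → Mercy
Overall: Summit 213/406 = 52.5%, Mercy 317/649 = 48.8% → Summit
Mercy wins each case group but Summit wins overall — the comparison reverses. Mercy's patients skew toward critical, which has a lower base rate.

No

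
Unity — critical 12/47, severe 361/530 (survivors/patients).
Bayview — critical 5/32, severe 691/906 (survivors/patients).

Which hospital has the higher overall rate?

Critical: Unity 12/47 = 25.5%, Bayview 5/32 = 15.6% → Unity
Severe: Unity 361/530 = 68.1%, Bayview 691/906 = 76.3% → Bayview
Overall: Unity 373/577 = 64.6%, Bayview 696/938 = 74.2% → Bayview
(Neither sweeps every case group, but Bayview has the higher pooled rate.)

Bayview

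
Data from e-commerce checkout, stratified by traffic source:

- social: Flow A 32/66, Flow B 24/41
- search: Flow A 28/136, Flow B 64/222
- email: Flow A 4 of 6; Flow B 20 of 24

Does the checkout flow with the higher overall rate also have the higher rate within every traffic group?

Yes

Social: Flow A 32/66 = 48.5%, Flow B 24/41 = 58.5% → Flow B
Search: Flow A 28/136 = 20.6%, Flow B 64/222 = 28.8% → Flow B
Email: Flow A 4/6 = 66.7%, Flow B 20/24 = 83.3% → Flow B
Overall: Flow A 64/208 = 30.8%, Flow B 108/287 = 37.6% → Flow B
Flow B wins overall and in every traffic group — no reversal.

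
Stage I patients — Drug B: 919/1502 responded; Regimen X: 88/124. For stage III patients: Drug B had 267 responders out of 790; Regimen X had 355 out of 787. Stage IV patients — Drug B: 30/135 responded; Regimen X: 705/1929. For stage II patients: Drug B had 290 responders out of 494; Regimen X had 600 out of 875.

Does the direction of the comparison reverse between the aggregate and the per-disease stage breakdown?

Yes

Stage I: Drug B 919/1502 = 61.2%, Regimen X 88/124 = 71.0% → Regimen X
Stage III: Drug B 267/790 = 33.8%, Regimen X 355/787 = 45.1% → Regimen X
Stage IV: Drug B 30/135 = 22.2%, Regimen X 705/1929 = 36.5% → Regimen X
Stage II: Drug B 290/494 = 58.7%, Regimen X 600/875 = 68.6% → Regimen X
Overall: Drug B 1506/2921 = 51.6%, Regimen X 1748/3715 = 47.1% → Drug B
Regimen X wins each disease group but Drug B wins overall — the comparison reverses. Regimen X's patients skew toward stage IV, which has a lower base rate.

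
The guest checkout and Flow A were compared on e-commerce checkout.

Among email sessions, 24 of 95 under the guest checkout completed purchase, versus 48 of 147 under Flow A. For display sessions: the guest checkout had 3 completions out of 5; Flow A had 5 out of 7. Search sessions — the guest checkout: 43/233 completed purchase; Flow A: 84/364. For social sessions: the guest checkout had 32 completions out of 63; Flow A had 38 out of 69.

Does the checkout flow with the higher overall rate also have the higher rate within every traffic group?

Yes

Email: the guest checkout 24/95 = 25.3%, Flow A 48/147 = 32.7% → Flow A
Display: the guest checkout 3/5 = 60.0%, Flow A 5/7 = 71.4% → Flow A
Search: the guest checkout 43/233 = 18.5%, Flow A 84/364 = 23.1% → Flow A
Social: the guest checkout 32/63 = 50.8%, Flow A 38/69 = 55.1% → Flow A
Overall: the guest checkout 102/396 = 25.8%, Flow A 175/587 = 29.8% → Flow A
Flow A wins overall and in every traffic group — no reversal.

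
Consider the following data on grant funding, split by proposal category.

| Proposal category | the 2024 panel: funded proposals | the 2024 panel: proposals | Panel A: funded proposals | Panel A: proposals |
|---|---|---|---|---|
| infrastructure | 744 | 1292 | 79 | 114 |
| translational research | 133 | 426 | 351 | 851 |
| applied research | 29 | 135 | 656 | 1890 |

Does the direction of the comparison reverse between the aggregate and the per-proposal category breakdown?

Yes

Infrastructure: the 2024 panel 744/1292 = 57.6%, Panel A 79/114 = 69.3% → Panel A
Translational research: the 2024 panel 133/426 = 31.2%, Panel A 351/851 = 41.2% → Panel A
Applied research: the 2024 panel 29/135 = 21.5%, Panel A 656/1890 = 34.7% → Panel A
Overall: the 2024 panel 906/1853 = 48.9%, Panel A 1086/2855 = 38.0% → the 2024 panel
Panel A wins each proposal group but the 2024 panel wins overall — the comparison reverses. Panel A's proposals skew toward applied research, which has a lower base rate.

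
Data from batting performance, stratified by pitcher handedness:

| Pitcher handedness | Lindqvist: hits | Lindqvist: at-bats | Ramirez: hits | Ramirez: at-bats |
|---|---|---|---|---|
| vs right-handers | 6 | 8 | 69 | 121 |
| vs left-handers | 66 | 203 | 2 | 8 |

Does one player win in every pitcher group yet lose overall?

Yes

Vs right-handers: Lindqvist 6/8 = 75.0%, Ramirez 69/121 = 57.0% → Lindqvist
Vs left-handers: Lindqvist 66/203 = 32.5%, Ramirez 2/8 = 25.0% → Lindqvist
Overall: Lindqvist 72/211 = 34.1%, Ramirez 71/129 = 55.0% → Ramirez
Lindqvist wins each pitcher group but Ramirez wins overall — the comparison reverses. Lindqvist's at-bats skew toward vs left-handers, which has a lower base rate.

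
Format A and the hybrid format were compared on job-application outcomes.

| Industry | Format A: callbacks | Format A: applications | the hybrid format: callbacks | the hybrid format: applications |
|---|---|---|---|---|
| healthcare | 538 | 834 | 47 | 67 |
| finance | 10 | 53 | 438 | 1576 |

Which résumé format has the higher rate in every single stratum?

Healthcare: Format A 538/834 = 64.5%, the hybrid format 47/67 = 70.1% → the hybrid format
Finance: Format A 10/53 = 18.9%, the hybrid format 438/1576 = 27.8% → the hybrid format
The hybrid format has the higher rate in both groups.

the hybrid format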